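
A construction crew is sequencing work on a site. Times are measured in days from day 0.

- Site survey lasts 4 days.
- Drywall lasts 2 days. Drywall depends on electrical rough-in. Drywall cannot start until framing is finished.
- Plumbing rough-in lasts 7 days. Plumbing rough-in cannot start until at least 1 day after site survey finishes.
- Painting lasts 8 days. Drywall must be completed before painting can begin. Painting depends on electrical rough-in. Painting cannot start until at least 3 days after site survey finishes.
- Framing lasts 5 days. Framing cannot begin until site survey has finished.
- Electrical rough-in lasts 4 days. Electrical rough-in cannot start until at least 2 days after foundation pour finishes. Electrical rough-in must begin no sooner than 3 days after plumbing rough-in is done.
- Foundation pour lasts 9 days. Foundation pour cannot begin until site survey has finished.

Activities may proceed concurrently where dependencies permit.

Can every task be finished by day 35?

Yes

Site survey can start immediately at day 0; it finishes at day 4.
Plumbing rough-in waits on site survey (finishes day 4, plus 1-day gap → day 5), so it starts at day 5 and finishes at 5 + 7 = day 12.
Framing waits on site survey (finishes day 4), so it starts at day 4 and finishes at 4 + 5 = day 9.
Foundation pour waits on site survey (finishes day 4), so it starts at day 4 and finishes at 4 + 9 = day 13.
For electrical rough-in: foundation pour (finishes day 13, plus 2-day gap → day 15); plumbing rough-in (finishes day 12, plus 3-day gap → day 15). Taking the maximum gives a start of day 15, and it finishes at 15 + 4 = day 19.
Drywall needs all of electrical rough-in (finishes day 19); framing (finishes day 9). That puts its earliest start at day 19; it finishes at 19 + 2 = day 21.
For painting: drywall (finishes day 21); electrical rough-in (finishes day 19); site survey (finishes day 4, plus 3-day gap → day 7). Taking the maximum gives a start of day 21, and it finishes at 21 + 8 = day 29.
Every task is finished by day 29, which is no later than the deadline of 35, so the schedule is feasible.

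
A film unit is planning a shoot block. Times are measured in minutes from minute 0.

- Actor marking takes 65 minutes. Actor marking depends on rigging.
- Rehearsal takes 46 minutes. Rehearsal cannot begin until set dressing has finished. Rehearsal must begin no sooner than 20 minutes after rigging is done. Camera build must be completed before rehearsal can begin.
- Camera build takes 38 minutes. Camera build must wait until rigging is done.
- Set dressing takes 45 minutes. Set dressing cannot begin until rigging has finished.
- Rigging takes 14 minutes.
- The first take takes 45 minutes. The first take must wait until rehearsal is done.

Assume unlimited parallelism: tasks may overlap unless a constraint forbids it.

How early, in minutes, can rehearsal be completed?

Rigging has no prerequisites, so it starts at minute 0 and finishes at minute 14.
Camera build cannot begin until rigging (finishes minute 14). It runs from minute 14 to 14 + 38 = minute 52.
Set dressing waits on rigging (finishes minute 14), so it starts at minute 14 and finishes at 14 + 45 = minute 59.
Rehearsal cannot start until set dressing (finishes minute 59); rigging (finishes minute 14, plus 20-minute gap → minute 34); camera build (finishes minute 52). The controlling bound is minute 59, so rehearsal finishes at 59 + 46 = minute 105.

105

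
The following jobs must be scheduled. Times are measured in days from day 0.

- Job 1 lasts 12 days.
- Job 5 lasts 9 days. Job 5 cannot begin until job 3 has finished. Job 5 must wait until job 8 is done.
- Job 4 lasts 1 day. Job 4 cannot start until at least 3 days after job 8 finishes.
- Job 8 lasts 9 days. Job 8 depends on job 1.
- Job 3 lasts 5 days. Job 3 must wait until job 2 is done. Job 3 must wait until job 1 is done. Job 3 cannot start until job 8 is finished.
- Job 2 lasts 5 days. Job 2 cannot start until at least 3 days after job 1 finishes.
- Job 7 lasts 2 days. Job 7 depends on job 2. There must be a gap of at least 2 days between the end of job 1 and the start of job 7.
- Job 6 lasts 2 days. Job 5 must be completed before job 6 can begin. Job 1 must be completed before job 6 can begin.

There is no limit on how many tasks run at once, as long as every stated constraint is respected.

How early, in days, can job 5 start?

26

Nothing blocks job 1, so it runs from day 0 to day 12.
After job 1 (finishes day 12), job 8 can start at day 12 and finishes at day 21.
Job 2 waits on job 1 (finishes day 12, plus 3-day gap → day 15), so it starts at day 15 and finishes at 15 + 5 = day 20.
Job 3 cannot start until job 2 (finishes day 20); job 1 (finishes day 12); job 8 (finishes day 21). The controlling bound is day 21, so job 3 finishes at 21 + 5 = day 26.
Job 5 waits on job 3 (finishes day 26); job 8 (finishes day 21). The latest of these is day 26, which is the earliest job 5 can start.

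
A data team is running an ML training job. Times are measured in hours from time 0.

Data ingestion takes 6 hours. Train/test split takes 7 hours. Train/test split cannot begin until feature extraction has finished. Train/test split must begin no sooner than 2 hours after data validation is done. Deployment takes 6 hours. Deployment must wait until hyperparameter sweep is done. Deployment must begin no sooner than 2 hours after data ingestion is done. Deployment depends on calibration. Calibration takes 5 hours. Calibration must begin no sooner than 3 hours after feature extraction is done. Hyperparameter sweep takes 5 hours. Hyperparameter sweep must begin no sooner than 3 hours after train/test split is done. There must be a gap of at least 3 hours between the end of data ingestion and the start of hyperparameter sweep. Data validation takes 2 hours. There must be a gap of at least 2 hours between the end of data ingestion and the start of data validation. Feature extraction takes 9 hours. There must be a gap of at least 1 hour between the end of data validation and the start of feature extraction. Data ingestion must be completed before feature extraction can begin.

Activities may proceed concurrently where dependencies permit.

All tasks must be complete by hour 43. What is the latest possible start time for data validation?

To finish by hour 43, deployment (duration 6) must start no later than hour 37.
Since deployment (must start by hour 37) depends on it, hyperparameter sweep must finish by hour 37. Backing off its 5-hour duration gives a latest start of hour 32.
Train/test split has to be done before hyperparameter sweep (must start by hour 32, minus 3-hour gap → hour 29). That means finishing by hour 29, i.e. starting by 29 − 7 = hour 22.
Calibration must finish before deployment (must start by hour 37). With a 5-hour duration, calibration must start by 37 − 5 = hour 32.
For feature extraction: train/test split (must start by hour 22); calibration (must start by hour 32, minus 3-hour gap → hour 29). The most restrictive is hour 22; with a 9-hour duration, feature extraction must start by hour 13.
Data validation must finish in time for feature extraction (must start by hour 13, minus 1-hour gap → hour 12); train/test split (must start by hour 22, minus 2-hour gap → hour 20). The tightest is hour 12, so data validation must start by 12 − 2 = hour 10.

10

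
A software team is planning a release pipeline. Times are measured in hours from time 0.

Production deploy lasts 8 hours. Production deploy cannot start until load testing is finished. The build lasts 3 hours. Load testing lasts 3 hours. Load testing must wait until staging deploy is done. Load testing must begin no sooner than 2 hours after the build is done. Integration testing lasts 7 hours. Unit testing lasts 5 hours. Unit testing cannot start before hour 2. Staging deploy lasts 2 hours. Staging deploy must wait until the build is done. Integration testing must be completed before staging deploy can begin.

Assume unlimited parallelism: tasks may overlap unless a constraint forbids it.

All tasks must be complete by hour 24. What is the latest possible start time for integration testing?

Production deploy must finish by hour 24; it takes 8 hours, so it must start by 24 − 8 = hour 16.
Load testing must finish before production deploy (must start by hour 16). With a 3-hour duration, load testing must start by 16 − 3 = hour 13.
Staging deploy must finish before load testing (must start by hour 13). With a 2-hour duration, staging deploy must start by 13 − 2 = hour 11.
Integration testing feeds into staging deploy (must start by hour 11); so integration testing must finish by hour 11 and therefore start by hour 4.

4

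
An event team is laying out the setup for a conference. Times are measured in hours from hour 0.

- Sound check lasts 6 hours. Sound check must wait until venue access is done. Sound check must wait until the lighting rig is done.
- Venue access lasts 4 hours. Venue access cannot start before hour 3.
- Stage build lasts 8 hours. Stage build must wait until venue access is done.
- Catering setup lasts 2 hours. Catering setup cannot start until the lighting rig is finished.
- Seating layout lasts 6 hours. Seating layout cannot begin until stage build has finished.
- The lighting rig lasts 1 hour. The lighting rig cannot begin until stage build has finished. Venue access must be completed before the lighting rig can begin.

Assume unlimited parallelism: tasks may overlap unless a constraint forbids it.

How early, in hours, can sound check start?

16

After its own release at hour 3, venue access can start at hour 3 and finishes at hour 7.
Stage build cannot begin until venue access (finishes hour 7). It runs from hour 7 to 7 + 8 = hour 15.
The lighting rig has to wait for stage build (finishes hour 15); venue access (finishes hour 7). The latest of these is hour 15, so the lighting rig runs hour 15 to 15 + 1 = hour 16.
Sound check waits on venue access (finishes hour 7); the lighting rig (finishes hour 16). The latest of these is hour 16, which is the earliest sound check can start.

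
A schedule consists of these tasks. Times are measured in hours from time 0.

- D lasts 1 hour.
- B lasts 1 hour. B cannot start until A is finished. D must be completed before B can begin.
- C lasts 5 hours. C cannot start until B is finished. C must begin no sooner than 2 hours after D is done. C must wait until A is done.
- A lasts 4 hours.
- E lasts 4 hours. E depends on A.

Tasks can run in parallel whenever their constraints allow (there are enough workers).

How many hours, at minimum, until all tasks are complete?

Nothing blocks D, so it runs from hour 0 to hour 1.
A can start immediately at hour 0; it finishes at hour 4.
E cannot begin until A (finishes hour 4). It runs from hour 4 to 4 + 4 = hour 8.
B cannot start until A (finishes hour 4); D (finishes hour 1). The controlling bound is hour 4, so B finishes at 4 + 1 = hour 5.
C cannot start until B (finishes hour 5); D (finishes hour 1, plus 2-hour gap → hour 3); A (finishes hour 4). The controlling bound is hour 5, so C finishes at 5 + 5 = hour 10.
All tasks are finished once the last one completes. Finish times: A at 4, B at 5, C at 10, D at 1, E at 8. The latest is hour 10.

10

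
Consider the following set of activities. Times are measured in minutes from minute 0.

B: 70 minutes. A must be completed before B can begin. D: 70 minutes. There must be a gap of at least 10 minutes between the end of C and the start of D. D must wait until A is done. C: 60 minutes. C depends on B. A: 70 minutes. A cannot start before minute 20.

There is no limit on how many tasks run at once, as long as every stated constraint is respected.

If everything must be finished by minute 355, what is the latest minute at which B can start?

D has no dependents, so it just needs to finish by minute 355. Starting by 355 − 70 = minute 285 achieves that.
C feeds into D (must start by minute 285, minus 10-minute gap → minute 275); so C must finish by minute 275 and therefore start by minute 215.
Since C (must start by minute 215) depends on it, B must finish by minute 215. Backing off its 70-minute duration gives a latest start of minute 145.

145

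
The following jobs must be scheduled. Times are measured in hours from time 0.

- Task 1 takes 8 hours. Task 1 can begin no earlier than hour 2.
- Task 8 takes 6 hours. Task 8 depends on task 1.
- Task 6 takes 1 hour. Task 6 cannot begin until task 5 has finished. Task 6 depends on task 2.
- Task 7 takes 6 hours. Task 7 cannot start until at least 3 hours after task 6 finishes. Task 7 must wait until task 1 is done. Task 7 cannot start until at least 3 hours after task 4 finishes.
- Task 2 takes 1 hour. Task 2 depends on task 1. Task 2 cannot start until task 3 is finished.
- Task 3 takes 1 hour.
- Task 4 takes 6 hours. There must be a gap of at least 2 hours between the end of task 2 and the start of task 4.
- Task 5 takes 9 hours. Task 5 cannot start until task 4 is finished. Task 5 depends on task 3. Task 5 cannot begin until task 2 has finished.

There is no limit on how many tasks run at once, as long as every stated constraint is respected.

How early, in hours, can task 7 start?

Task 3 can start immediately at hour 0; it finishes at hour 1.
Task 1 cannot begin until its own release at hour 2. It runs from hour 2 to 2 + 8 = hour 10.
Task 2 needs all of task 1 (finishes hour 10); task 3 (finishes hour 1). That puts its earliest start at hour 10; it finishes at 10 + 1 = hour 11.
Task 4 waits on task 2 (finishes hour 11, plus 2-hour gap → hour 13), so it starts at hour 13 and finishes at 13 + 6 = hour 19.
Task 5 has to wait for task 4 (finishes hour 19); task 3 (finishes hour 1); task 2 (finishes hour 11). The latest of these is hour 19, so task 5 runs hour 19 to 19 + 9 = hour 28.
Task 6 has to wait for task 5 (finishes hour 28); task 2 (finishes hour 11). The latest of these is hour 28, so task 6 runs hour 28 to 28 + 1 = hour 29.
Task 7 waits on task 6 (finishes hour 29, plus 3-hour gap → hour 32); task 1 (finishes hour 10); task 4 (finishes hour 19, plus 3-hour gap → hour 22). The latest of these is hour 32, which is the earliest task 7 can start.

32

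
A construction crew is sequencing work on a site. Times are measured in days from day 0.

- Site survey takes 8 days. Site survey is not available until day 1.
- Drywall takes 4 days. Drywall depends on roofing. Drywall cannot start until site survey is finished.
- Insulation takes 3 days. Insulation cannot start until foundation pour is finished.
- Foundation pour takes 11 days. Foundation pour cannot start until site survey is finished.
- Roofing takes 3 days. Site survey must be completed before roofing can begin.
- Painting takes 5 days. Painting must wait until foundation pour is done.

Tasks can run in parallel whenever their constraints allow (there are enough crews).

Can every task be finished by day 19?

No

After its own release at day 1, site survey can start at day 1 and finishes at day 9.
Roofing waits on site survey (finishes day 9), so it starts at day 9 and finishes at 9 + 3 = day 12.
Drywall has to wait for roofing (finishes day 12); site survey (finishes day 9). The latest of these is day 12, so drywall runs day 12 to 12 + 4 = day 16.
Foundation pour cannot begin until site survey (finishes day 9). It runs from day 9 to 9 + 11 = day 20.
Painting waits on foundation pour (finishes day 20), so it starts at day 20 and finishes at 20 + 5 = day 25.
Insulation waits on foundation pour (finishes day 20), so it starts at day 20 and finishes at 20 + 3 = day 23.
The earliest everything can be done is day 25, which is after the deadline of 19, so it is not possible.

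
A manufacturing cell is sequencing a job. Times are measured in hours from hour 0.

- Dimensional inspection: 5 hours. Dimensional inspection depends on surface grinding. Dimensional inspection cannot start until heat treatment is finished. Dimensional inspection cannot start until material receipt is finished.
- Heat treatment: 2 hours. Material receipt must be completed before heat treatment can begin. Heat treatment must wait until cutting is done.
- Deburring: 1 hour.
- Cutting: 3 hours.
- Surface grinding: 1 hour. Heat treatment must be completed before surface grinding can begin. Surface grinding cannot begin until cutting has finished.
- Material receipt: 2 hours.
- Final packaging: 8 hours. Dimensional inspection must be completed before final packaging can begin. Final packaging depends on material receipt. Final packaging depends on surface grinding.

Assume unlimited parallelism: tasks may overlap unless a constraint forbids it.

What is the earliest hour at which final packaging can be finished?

19

Cutting has no prerequisites, so it starts at hour 0 and finishes at hour 3.
Material receipt can start immediately at hour 0; it finishes at hour 2.
For heat treatment: material receipt (finishes hour 2); cutting (finishes hour 3). Taking the maximum gives a start of hour 3, and it finishes at 3 + 2 = hour 5.
Surface grinding needs all of heat treatment (finishes hour 5); cutting (finishes hour 3). That puts its earliest start at hour 5; it finishes at 5 + 1 = hour 6.
Dimensional inspection cannot start until surface grinding (finishes hour 6); heat treatment (finishes hour 5); material receipt (finishes hour 2). The controlling bound is hour 6, so dimensional inspection finishes at 6 + 5 = hour 11.
For final packaging: dimensional inspection (finishes hour 11); material receipt (finishes hour 2); surface grinding (finishes hour 6). Taking the maximum gives a start of hour 11, and it finishes at 11 + 8 = hour 19.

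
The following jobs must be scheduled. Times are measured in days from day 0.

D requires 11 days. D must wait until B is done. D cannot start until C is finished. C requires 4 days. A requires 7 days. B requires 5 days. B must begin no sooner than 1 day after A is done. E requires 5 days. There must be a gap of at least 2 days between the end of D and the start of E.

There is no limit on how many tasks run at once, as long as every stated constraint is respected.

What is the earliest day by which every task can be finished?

C has no prerequisites, so it starts at day 0 and finishes at day 4.
Nothing blocks A, so it runs from day 0 to day 7.
B cannot begin until A (finishes day 7, plus 1-day gap → day 8). It runs from day 8 to 8 + 5 = day 13.
D needs all of B (finishes day 13); C (finishes day 4). That puts its earliest start at day 13; it finishes at 13 + 11 = day 24.
E waits on D (finishes day 24, plus 2-day gap → day 26), so it starts at day 26 and finishes at 26 + 5 = day 31.
All tasks are finished once the last one completes. Finish times: A at 7, B at 13, C at 4, D at 24, E at 31. The latest is day 31.

31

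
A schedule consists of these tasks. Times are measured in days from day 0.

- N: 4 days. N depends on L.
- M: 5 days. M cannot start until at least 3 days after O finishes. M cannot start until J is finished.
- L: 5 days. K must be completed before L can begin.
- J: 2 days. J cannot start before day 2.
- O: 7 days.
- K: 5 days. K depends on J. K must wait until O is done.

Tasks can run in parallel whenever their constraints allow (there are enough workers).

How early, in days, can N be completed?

O has no prerequisites, so it starts at day 0 and finishes at day 7.
J cannot begin until its own release at day 2. It runs from day 2 to 2 + 2 = day 4.
K cannot start until J (finishes day 4); O (finishes day 7). The controlling bound is day 7, so K finishes at 7 + 5 = day 12.
L waits on K (finishes day 12), so it starts at day 12 and finishes at 12 + 5 = day 17.
N cannot begin until L (finishes day 17). It runs from day 17 to 17 + 4 = day 21.

21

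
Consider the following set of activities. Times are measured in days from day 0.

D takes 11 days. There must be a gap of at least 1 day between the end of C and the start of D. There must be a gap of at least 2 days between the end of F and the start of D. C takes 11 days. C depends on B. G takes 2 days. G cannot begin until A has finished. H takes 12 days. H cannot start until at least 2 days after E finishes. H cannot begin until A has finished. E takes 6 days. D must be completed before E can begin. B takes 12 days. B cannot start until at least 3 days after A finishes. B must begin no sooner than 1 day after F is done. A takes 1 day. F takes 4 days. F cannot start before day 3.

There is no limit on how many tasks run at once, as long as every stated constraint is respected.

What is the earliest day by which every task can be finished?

After its own release at day 3, F can start at day 3 and finishes at day 7.
Nothing blocks A, so it runs from day 0 to day 1.
After A (finishes day 1), G can start at day 1 and finishes at day 3.
For B: A (finishes day 1, plus 3-day gap → day 4); F (finishes day 7, plus 1-day gap → day 8). Taking the maximum gives a start of day 8, and it finishes at 8 + 12 = day 20.
After B (finishes day 20), C can start at day 20 and finishes at day 31.
D has to wait for C (finishes day 31, plus 1-day gap → day 32); F (finishes day 7, plus 2-day gap → day 9). The latest of these is day 32, so D runs day 32 to 32 + 11 = day 43.
After D (finishes day 43), E can start at day 43 and finishes at day 49.
H needs all of E (finishes day 49, plus 2-day gap → day 51); A (finishes day 1). That puts its earliest start at day 51; it finishes at 51 + 12 = day 63.
All tasks are finished once the last one completes. Finish times: A at 1, B at 20, C at 31, D at 43, E at 49, F at 7, G at 3, H at 63. The latest is day 63.

63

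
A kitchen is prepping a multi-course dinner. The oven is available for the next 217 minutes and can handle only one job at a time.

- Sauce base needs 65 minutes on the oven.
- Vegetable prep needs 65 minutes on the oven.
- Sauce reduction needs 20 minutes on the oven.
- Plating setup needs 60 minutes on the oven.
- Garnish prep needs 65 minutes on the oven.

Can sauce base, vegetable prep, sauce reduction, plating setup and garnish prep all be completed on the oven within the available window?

Running back to back, the jobs need 65 + 65 + 20 + 60 + 65 = 275 minutes on the oven.
Since 275 > 217, they cannot all fit.

No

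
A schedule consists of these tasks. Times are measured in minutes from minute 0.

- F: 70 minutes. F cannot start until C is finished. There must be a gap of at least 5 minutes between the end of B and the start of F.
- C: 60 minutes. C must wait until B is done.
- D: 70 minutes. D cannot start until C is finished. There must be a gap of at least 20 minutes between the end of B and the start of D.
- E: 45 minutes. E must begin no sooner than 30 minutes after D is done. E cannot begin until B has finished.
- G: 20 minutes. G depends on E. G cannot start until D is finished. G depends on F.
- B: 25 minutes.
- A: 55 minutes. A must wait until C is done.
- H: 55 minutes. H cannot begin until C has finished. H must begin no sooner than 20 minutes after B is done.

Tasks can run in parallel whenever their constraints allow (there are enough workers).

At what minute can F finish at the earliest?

B has no prerequisites, so it starts at minute 0 and finishes at minute 25.
C waits on B (finishes minute 25), so it starts at minute 25 and finishes at 25 + 60 = minute 85.
F has to wait for C (finishes minute 85); B (finishes minute 25, plus 5-minute gap → minute 30). The latest of these is minute 85, so F runs minute 85 to 85 + 70 = minute 155.

155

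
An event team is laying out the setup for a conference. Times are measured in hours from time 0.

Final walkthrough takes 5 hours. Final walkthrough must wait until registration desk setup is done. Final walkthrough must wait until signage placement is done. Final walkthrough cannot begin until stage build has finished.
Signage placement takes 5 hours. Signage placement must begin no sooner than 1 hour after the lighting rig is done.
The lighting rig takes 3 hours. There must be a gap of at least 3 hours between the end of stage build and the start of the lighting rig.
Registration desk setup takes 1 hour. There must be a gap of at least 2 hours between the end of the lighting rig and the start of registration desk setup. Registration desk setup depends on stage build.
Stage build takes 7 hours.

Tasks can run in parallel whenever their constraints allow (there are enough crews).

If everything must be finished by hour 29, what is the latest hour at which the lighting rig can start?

Final walkthrough has no dependents, so it just needs to finish by hour 29. Starting by 29 − 5 = hour 24 achieves that.
Registration desk setup has to be done before final walkthrough (must start by hour 24). That means finishing by hour 24, i.e. starting by 24 − 1 = hour 23.
Since final walkthrough (must start by hour 24) depends on it, signage placement must finish by hour 24. Backing off its 5-hour duration gives a latest start of hour 19.
The lighting rig must finish in time for registration desk setup (must start by hour 23, minus 2-hour gap → hour 21); signage placement (must start by hour 19, minus 1-hour gap → hour 18). The tightest is hour 18, so the lighting rig must start by 18 − 3 = hour 15.

15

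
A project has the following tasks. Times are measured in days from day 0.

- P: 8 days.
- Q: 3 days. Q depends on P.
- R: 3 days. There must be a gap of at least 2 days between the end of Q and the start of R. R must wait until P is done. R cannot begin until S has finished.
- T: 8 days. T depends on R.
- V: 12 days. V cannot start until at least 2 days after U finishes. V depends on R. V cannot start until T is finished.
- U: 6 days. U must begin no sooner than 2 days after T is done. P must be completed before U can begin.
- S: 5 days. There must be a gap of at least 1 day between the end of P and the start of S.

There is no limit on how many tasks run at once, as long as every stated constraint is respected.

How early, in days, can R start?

P can start immediately at day 0; it finishes at day 8.
S cannot begin until P (finishes day 8, plus 1-day gap → day 9). It runs from day 9 to 9 + 5 = day 14.
Q waits on P (finishes day 8), so it starts at day 8 and finishes at 8 + 3 = day 11.
R waits on Q (finishes day 11, plus 2-day gap → day 13); P (finishes day 8); S (finishes day 14). The latest of these is day 14, which is the earliest R can start.

14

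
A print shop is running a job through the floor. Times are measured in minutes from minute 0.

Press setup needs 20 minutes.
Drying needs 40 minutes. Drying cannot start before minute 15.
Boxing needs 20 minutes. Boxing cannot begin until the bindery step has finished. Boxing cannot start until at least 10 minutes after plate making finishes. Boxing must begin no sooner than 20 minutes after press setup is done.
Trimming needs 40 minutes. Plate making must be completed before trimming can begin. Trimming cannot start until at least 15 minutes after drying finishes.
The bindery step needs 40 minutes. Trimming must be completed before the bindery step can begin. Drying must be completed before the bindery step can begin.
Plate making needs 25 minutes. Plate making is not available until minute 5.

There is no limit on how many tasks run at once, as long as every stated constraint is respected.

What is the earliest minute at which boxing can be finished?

170

Drying cannot begin until its own release at minute 15. It runs from minute 15 to 15 + 40 = minute 55.
Nothing blocks press setup, so it runs from minute 0 to minute 20.
After its own release at minute 5, plate making can start at minute 5 and finishes at minute 30.
Trimming cannot start until plate making (finishes minute 30); drying (finishes minute 55, plus 15-minute gap → minute 70). The controlling bound is minute 70, so trimming finishes at 70 + 40 = minute 110.
The bindery step needs all of trimming (finishes minute 110); drying (finishes minute 55). That puts its earliest start at minute 110; it finishes at 110 + 40 = minute 150.
Boxing needs all of the bindery step (finishes minute 150); plate making (finishes minute 30, plus 10-minute gap → minute 40); press setup (finishes minute 20, plus 20-minute gap → minute 40). That puts its earliest start at minute 150; it finishes at 150 + 20 = minute 170.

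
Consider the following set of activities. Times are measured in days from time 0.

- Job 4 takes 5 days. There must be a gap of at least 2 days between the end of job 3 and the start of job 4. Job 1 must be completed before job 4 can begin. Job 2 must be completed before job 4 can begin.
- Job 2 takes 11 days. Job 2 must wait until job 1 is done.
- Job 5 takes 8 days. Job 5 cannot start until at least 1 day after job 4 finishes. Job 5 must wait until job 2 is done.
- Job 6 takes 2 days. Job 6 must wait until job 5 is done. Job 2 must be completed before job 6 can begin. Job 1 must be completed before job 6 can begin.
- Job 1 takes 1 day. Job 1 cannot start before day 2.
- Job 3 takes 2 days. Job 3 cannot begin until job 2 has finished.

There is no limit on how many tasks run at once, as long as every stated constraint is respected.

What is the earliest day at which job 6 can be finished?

34

After its own release at day 2, job 1 can start at day 2 and finishes at day 3.
Job 2 cannot begin until job 1 (finishes day 3). It runs from day 3 to 3 + 11 = day 14.
Job 3 waits on job 2 (finishes day 14), so it starts at day 14 and finishes at 14 + 2 = day 16.
Job 4 has to wait for job 3 (finishes day 16, plus 2-day gap → day 18); job 1 (finishes day 3); job 2 (finishes day 14). The latest of these is day 18, so job 4 runs day 18 to 18 + 5 = day 23.
Job 5 has to wait for job 4 (finishes day 23, plus 1-day gap → day 24); job 2 (finishes day 14). The latest of these is day 24, so job 5 runs day 24 to 24 + 8 = day 32.
Job 6 needs all of job 5 (finishes day 32); job 2 (finishes day 14); job 1 (finishes day 3). That puts its earliest start at day 32; it finishes at 32 + 2 = day 34.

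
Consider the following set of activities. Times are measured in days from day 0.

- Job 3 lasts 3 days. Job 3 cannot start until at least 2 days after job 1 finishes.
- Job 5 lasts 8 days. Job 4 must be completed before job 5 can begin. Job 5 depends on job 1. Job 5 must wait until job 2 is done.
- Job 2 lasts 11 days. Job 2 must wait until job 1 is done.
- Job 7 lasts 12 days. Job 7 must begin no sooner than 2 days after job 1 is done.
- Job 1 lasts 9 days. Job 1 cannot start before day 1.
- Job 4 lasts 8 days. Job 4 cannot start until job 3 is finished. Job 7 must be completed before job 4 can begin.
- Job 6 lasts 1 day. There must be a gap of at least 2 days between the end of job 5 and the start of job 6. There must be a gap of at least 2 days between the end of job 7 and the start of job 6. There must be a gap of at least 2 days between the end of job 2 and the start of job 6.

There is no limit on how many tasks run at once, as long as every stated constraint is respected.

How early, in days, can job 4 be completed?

32

Job 1 waits on its own release at day 1, so it starts at day 1 and finishes at 1 + 9 = day 10.
Job 7 waits on job 1 (finishes day 10, plus 2-day gap → day 12), so it starts at day 12 and finishes at 12 + 12 = day 24.
Job 3 waits on job 1 (finishes day 10, plus 2-day gap → day 12), so it starts at day 12 and finishes at 12 + 3 = day 15.
For job 4: job 3 (finishes day 15); job 7 (finishes day 24). Taking the maximum gives a start of day 24, and it finishes at 24 + 8 = day 32.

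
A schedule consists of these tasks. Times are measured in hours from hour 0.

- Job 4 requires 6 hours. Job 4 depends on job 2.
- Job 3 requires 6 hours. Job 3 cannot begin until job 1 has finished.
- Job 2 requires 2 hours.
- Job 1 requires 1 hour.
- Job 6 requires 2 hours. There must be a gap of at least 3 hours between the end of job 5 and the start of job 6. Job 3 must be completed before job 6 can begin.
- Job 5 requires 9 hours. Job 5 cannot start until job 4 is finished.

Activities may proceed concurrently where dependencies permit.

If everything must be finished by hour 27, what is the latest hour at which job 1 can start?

Job 6 has no dependents, so it just needs to finish by hour 27. Starting by 27 − 2 = hour 25 achieves that.
Job 3 has to be done before job 6 (must start by hour 25). That means finishing by hour 25, i.e. starting by 25 − 6 = hour 19.
Job 1 feeds into job 3 (must start by hour 19); so job 1 must finish by hour 19 and therefore start by hour 18.

18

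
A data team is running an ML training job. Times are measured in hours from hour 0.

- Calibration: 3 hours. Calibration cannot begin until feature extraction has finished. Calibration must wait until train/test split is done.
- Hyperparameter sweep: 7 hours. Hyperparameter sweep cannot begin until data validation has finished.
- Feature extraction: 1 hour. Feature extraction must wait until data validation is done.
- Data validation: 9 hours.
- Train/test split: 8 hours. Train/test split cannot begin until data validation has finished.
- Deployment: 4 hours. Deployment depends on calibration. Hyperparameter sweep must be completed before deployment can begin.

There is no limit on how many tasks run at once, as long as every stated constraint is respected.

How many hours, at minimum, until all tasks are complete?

24

Nothing blocks data validation, so it runs from hour 0 to hour 9.
After data validation (finishes hour 9), hyperparameter sweep can start at hour 9 and finishes at hour 16.
After data validation (finishes hour 9), train/test split can start at hour 9 and finishes at hour 17.
After data validation (finishes hour 9), feature extraction can start at hour 9 and finishes at hour 10.
Calibration has to wait for feature extraction (finishes hour 10); train/test split (finishes hour 17). The latest of these is hour 17, so calibration runs hour 17 to 17 + 3 = hour 20.
Deployment has to wait for calibration (finishes hour 20); hyperparameter sweep (finishes hour 16). The latest of these is hour 20, so deployment runs hour 20 to 20 + 4 = hour 24.
All tasks are finished once the last one completes. Finish times: Data validation at 9, Feature extraction at 10, Train/test split at 17, Hyperparameter sweep at 16, Calibration at 20, Deployment at 24. The latest is hour 24.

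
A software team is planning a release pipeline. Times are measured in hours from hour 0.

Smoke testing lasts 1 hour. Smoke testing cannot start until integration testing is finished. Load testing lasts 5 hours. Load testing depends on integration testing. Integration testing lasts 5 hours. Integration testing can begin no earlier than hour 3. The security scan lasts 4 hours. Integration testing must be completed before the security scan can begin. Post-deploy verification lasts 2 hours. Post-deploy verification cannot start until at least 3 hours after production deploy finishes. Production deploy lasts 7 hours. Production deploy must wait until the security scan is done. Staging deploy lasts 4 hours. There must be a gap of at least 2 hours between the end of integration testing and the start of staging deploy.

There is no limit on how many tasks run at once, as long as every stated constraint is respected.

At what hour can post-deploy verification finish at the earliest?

24

After its own release at hour 3, integration testing can start at hour 3 and finishes at hour 8.
After integration testing (finishes hour 8), the security scan can start at hour 8 and finishes at hour 12.
After the security scan (finishes hour 12), production deploy can start at hour 12 and finishes at hour 19.
Post-deploy verification cannot begin until production deploy (finishes hour 19, plus 3-hour gap → hour 22). It runs from hour 22 to 22 + 2 = hour 24.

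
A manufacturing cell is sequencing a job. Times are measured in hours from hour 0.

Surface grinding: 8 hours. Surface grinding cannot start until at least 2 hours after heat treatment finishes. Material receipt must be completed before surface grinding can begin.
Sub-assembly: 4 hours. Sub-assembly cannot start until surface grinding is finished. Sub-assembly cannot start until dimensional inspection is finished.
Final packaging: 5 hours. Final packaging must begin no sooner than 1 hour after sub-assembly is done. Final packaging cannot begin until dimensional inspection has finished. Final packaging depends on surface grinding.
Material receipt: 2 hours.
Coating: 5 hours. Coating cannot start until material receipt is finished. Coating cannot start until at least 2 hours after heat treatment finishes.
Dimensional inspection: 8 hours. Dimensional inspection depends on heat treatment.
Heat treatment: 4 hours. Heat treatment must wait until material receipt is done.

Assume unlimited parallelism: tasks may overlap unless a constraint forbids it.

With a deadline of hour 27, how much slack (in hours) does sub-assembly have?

1

Material receipt can start immediately at hour 0; it finishes at hour 2.
Heat treatment waits on material receipt (finishes hour 2), so it starts at hour 2 and finishes at 2 + 4 = hour 6.
Dimensional inspection cannot begin until heat treatment (finishes hour 6). It runs from hour 6 to 6 + 8 = hour 14.
For surface grinding: heat treatment (finishes hour 6, plus 2-hour gap → hour 8); material receipt (finishes hour 2). Taking the maximum gives a start of hour 8, and it finishes at 8 + 8 = hour 16.
For sub-assembly: surface grinding (finishes hour 16); dimensional inspection (finishes hour 14). Taking the maximum gives a start of hour 16, and it finishes at 16 + 4 = hour 20.

Working backward from the deadline:
To finish by hour 27, final packaging (duration 5) must start no later than hour 22.
Sub-assembly has to be done before final packaging (must start by hour 22, minus 1-hour gap → hour 21). That means finishing by hour 21, i.e. starting by 21 − 4 = hour 17.
So sub-assembly can start as early as hour 16 and as late as hour 17, giving 17 − 16 = 1 hour of slack.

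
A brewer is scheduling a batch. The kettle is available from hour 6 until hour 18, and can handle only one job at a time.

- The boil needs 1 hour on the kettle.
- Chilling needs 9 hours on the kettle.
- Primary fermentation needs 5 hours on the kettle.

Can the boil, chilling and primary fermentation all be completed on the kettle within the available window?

The kettle window is 18 − 6 = 12 hours.
Running back to back, the jobs need 1 + 9 + 5 = 15 hours on the kettle.
Since 15 > 12, they cannot all fit.

No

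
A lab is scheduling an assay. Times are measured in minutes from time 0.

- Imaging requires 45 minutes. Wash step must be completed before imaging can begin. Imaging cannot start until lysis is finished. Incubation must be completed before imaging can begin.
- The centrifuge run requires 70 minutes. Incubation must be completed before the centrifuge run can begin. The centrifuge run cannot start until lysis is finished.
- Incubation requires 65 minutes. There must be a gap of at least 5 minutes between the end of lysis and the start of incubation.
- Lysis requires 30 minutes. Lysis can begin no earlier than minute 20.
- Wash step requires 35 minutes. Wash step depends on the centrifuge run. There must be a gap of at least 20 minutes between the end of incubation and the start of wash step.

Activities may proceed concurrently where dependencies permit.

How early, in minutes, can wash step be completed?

After its own release at minute 20, lysis can start at minute 20 and finishes at minute 50.
After lysis (finishes minute 50, plus 5-minute gap → minute 55), incubation can start at minute 55 and finishes at minute 120.
The centrifuge run cannot start until incubation (finishes minute 120); lysis (finishes minute 50). The controlling bound is minute 120, so the centrifuge run finishes at 120 + 70 = minute 190.
For wash step: the centrifuge run (finishes minute 190); incubation (finishes minute 120, plus 20-minute gap → minute 140). Taking the maximum gives a start of minute 190, and it finishes at 190 + 35 = minute 225.

225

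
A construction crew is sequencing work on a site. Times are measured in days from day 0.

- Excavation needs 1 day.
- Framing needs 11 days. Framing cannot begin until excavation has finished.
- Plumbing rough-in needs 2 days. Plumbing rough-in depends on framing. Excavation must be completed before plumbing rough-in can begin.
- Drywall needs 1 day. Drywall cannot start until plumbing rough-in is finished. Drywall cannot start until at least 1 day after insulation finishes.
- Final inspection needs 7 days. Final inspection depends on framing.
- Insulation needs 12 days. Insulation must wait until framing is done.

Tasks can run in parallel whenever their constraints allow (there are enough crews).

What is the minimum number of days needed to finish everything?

26

Excavation can start immediately at day 0; it finishes at day 1.
After excavation (finishes day 1), framing can start at day 1 and finishes at day 12.
Final inspection cannot begin until framing (finishes day 12). It runs from day 12 to 12 + 7 = day 19.
Insulation cannot begin until framing (finishes day 12). It runs from day 12 to 12 + 12 = day 24.
For plumbing rough-in: framing (finishes day 12); excavation (finishes day 1). Taking the maximum gives a start of day 12, and it finishes at 12 + 2 = day 14.
Drywall cannot start until plumbing rough-in (finishes day 14); insulation (finishes day 24, plus 1-day gap → day 25). The controlling bound is day 25, so drywall finishes at 25 + 1 = day 26.
All tasks are finished once the last one completes. Finish times: Excavation at 1, Framing at 12, Plumbing rough-in at 14, Insulation at 24, Drywall at 26, Final inspection at 19. The latest is day 26.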